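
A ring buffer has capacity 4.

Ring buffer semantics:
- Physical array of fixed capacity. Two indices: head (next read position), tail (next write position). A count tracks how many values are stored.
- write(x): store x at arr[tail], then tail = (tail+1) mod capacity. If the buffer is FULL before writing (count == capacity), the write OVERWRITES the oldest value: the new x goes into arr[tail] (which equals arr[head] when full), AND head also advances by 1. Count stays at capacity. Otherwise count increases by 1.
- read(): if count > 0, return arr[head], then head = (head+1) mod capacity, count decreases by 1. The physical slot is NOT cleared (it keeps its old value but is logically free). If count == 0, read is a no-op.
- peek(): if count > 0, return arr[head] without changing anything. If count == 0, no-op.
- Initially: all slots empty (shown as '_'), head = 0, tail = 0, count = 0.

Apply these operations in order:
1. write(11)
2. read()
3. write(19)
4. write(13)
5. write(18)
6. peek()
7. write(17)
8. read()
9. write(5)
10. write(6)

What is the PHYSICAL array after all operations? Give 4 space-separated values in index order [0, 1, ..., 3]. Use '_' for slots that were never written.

After op 1 (write(11)): arr=[11 _ _ _] head=0 tail=1 count=1
After op 2 (read()): arr=[11 _ _ _] head=1 tail=1 count=0
After op 3 (write(19)): arr=[11 19 _ _] head=1 tail=2 count=1
After op 4 (write(13)): arr=[11 19 13 _] head=1 tail=3 count=2
After op 5 (write(18)): arr=[11 19 13 18] head=1 tail=0 count=3
After op 6 (peek()): arr=[11 19 13 18] head=1 tail=0 count=3
After op 7 (write(17)): arr=[17 19 13 18] head=1 tail=1 count=4
After op 8 (read()): arr=[17 19 13 18] head=2 tail=1 count=3
After op 9 (write(5)): arr=[17 5 13 18] head=2 tail=2 count=4
After op 10 (write(6)): arr=[17 5 6 18] head=3 tail=3 count=4

Answer: 17 5 6 18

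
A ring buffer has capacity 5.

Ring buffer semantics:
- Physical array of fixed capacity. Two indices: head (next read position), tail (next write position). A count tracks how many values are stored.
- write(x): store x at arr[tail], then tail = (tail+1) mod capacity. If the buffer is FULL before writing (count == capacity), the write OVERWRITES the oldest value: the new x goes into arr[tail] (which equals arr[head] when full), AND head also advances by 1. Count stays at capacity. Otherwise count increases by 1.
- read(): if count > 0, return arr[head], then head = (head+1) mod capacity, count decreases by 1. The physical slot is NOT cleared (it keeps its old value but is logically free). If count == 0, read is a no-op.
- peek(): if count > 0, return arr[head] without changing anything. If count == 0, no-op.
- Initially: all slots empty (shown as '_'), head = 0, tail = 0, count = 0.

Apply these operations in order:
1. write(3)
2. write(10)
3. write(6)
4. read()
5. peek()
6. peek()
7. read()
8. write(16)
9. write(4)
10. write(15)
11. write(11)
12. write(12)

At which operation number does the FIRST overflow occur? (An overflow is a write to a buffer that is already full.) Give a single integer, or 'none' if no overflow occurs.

Answer: 12

Derivation:
After op 1 (write(3)): arr=[3 _ _ _ _] head=0 tail=1 count=1
After op 2 (write(10)): arr=[3 10 _ _ _] head=0 tail=2 count=2
After op 3 (write(6)): arr=[3 10 6 _ _] head=0 tail=3 count=3
After op 4 (read()): arr=[3 10 6 _ _] head=1 tail=3 count=2
After op 5 (peek()): arr=[3 10 6 _ _] head=1 tail=3 count=2
After op 6 (peek()): arr=[3 10 6 _ _] head=1 tail=3 count=2
After op 7 (read()): arr=[3 10 6 _ _] head=2 tail=3 count=1
After op 8 (write(16)): arr=[3 10 6 16 _] head=2 tail=4 count=2
After op 9 (write(4)): arr=[3 10 6 16 4] head=2 tail=0 count=3
After op 10 (write(15)): arr=[15 10 6 16 4] head=2 tail=1 count=4
After op 11 (write(11)): arr=[15 11 6 16 4] head=2 tail=2 count=5
After op 12 (write(12)): arr=[15 11 12 16 4] head=3 tail=3 count=5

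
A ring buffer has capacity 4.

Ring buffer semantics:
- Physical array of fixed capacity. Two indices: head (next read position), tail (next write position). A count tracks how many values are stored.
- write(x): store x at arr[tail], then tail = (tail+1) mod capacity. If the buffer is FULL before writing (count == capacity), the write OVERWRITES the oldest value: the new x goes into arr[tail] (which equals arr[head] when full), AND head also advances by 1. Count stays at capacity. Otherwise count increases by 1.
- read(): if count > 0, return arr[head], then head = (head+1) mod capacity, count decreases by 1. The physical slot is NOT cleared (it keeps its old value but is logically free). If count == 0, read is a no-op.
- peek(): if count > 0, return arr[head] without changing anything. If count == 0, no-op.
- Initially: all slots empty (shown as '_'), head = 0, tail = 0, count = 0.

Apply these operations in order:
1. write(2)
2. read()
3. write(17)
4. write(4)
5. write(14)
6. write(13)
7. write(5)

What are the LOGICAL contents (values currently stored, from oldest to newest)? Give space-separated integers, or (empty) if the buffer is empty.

Answer: 4 14 13 5

Derivation:
After op 1 (write(2)): arr=[2 _ _ _] head=0 tail=1 count=1
After op 2 (read()): arr=[2 _ _ _] head=1 tail=1 count=0
After op 3 (write(17)): arr=[2 17 _ _] head=1 tail=2 count=1
After op 4 (write(4)): arr=[2 17 4 _] head=1 tail=3 count=2
After op 5 (write(14)): arr=[2 17 4 14] head=1 tail=0 count=3
After op 6 (write(13)): arr=[13 17 4 14] head=1 tail=1 count=4
After op 7 (write(5)): arr=[13 5 4 14] head=2 tail=2 count=4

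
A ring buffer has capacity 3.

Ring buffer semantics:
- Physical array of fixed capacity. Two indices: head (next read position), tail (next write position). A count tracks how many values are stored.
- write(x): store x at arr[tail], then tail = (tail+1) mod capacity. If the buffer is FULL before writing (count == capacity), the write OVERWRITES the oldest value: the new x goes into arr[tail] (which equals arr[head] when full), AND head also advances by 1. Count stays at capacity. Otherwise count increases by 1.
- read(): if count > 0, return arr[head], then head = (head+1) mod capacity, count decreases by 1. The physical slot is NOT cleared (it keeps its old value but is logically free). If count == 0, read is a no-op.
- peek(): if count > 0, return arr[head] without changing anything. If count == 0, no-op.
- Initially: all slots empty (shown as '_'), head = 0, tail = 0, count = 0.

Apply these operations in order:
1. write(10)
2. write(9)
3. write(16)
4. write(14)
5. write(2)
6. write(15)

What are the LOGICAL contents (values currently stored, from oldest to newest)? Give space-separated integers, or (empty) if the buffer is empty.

Answer: 14 2 15

Derivation:
After op 1 (write(10)): arr=[10 _ _] head=0 tail=1 count=1
After op 2 (write(9)): arr=[10 9 _] head=0 tail=2 count=2
After op 3 (write(16)): arr=[10 9 16] head=0 tail=0 count=3
After op 4 (write(14)): arr=[14 9 16] head=1 tail=1 count=3
After op 5 (write(2)): arr=[14 2 16] head=2 tail=2 count=3
After op 6 (write(15)): arr=[14 2 15] head=0 tail=0 count=3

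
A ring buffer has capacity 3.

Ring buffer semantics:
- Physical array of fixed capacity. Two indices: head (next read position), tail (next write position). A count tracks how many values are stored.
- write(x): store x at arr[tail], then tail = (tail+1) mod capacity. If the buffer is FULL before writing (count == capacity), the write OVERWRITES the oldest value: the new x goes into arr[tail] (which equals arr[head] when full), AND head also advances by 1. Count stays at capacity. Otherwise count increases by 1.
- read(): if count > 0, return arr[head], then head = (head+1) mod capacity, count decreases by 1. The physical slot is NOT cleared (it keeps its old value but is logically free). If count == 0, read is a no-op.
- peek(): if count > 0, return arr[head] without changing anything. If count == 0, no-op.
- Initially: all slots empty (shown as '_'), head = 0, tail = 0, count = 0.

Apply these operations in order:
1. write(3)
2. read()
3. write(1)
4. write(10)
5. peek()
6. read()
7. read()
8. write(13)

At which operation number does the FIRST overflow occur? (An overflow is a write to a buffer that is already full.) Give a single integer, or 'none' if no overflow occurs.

After op 1 (write(3)): arr=[3 _ _] head=0 tail=1 count=1
After op 2 (read()): arr=[3 _ _] head=1 tail=1 count=0
After op 3 (write(1)): arr=[3 1 _] head=1 tail=2 count=1
After op 4 (write(10)): arr=[3 1 10] head=1 tail=0 count=2
After op 5 (peek()): arr=[3 1 10] head=1 tail=0 count=2
After op 6 (read()): arr=[3 1 10] head=2 tail=0 count=1
After op 7 (read()): arr=[3 1 10] head=0 tail=0 count=0
After op 8 (write(13)): arr=[13 1 10] head=0 tail=1 count=1

Answer: none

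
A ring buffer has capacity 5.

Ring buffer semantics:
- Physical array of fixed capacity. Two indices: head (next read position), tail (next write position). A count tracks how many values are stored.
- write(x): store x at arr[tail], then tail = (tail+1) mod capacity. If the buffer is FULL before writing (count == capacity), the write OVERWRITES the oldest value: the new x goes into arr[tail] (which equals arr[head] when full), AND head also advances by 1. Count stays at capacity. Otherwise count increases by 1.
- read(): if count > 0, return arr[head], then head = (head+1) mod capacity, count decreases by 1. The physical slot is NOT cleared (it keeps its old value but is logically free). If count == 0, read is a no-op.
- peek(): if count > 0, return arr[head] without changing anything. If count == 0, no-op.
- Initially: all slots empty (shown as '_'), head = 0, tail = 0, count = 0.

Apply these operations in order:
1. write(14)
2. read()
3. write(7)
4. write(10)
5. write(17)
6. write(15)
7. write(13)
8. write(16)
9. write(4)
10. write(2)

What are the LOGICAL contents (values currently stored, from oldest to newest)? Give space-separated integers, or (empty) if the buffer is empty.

Answer: 15 13 16 4 2

Derivation:
After op 1 (write(14)): arr=[14 _ _ _ _] head=0 tail=1 count=1
After op 2 (read()): arr=[14 _ _ _ _] head=1 tail=1 count=0
After op 3 (write(7)): arr=[14 7 _ _ _] head=1 tail=2 count=1
After op 4 (write(10)): arr=[14 7 10 _ _] head=1 tail=3 count=2
After op 5 (write(17)): arr=[14 7 10 17 _] head=1 tail=4 count=3
After op 6 (write(15)): arr=[14 7 10 17 15] head=1 tail=0 count=4
After op 7 (write(13)): arr=[13 7 10 17 15] head=1 tail=1 count=5
After op 8 (write(16)): arr=[13 16 10 17 15] head=2 tail=2 count=5
After op 9 (write(4)): arr=[13 16 4 17 15] head=3 tail=3 count=5
After op 10 (write(2)): arr=[13 16 4 2 15] head=4 tail=4 count=5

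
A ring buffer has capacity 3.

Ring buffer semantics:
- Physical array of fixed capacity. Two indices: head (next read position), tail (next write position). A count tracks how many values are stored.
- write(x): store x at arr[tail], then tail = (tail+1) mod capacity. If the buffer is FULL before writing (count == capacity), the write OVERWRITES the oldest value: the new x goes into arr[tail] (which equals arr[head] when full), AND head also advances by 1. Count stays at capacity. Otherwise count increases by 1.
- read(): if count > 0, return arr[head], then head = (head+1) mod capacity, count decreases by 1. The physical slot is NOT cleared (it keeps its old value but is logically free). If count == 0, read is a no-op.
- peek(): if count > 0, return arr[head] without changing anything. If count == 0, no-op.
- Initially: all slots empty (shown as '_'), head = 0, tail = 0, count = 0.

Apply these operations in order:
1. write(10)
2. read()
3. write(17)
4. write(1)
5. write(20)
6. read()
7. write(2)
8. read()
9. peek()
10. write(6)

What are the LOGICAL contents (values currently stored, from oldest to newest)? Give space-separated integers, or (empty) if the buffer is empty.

After op 1 (write(10)): arr=[10 _ _] head=0 tail=1 count=1
After op 2 (read()): arr=[10 _ _] head=1 tail=1 count=0
After op 3 (write(17)): arr=[10 17 _] head=1 tail=2 count=1
After op 4 (write(1)): arr=[10 17 1] head=1 tail=0 count=2
After op 5 (write(20)): arr=[20 17 1] head=1 tail=1 count=3
After op 6 (read()): arr=[20 17 1] head=2 tail=1 count=2
After op 7 (write(2)): arr=[20 2 1] head=2 tail=2 count=3
After op 8 (read()): arr=[20 2 1] head=0 tail=2 count=2
After op 9 (peek()): arr=[20 2 1] head=0 tail=2 count=2
After op 10 (write(6)): arr=[20 2 6] head=0 tail=0 count=3

Answer: 20 2 6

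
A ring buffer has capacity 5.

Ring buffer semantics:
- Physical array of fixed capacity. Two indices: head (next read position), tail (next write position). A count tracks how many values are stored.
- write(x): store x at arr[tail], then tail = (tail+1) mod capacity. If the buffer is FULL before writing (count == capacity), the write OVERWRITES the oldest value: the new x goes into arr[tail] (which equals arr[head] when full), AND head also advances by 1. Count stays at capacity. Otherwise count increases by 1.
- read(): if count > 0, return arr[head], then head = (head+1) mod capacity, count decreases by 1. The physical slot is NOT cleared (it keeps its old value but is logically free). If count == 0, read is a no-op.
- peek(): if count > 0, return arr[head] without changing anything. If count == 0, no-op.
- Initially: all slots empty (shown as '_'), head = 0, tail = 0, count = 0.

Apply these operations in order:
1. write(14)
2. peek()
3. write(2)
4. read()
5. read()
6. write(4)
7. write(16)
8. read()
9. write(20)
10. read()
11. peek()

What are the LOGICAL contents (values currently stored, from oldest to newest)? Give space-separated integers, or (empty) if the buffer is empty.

Answer: 20

Derivation:
After op 1 (write(14)): arr=[14 _ _ _ _] head=0 tail=1 count=1
After op 2 (peek()): arr=[14 _ _ _ _] head=0 tail=1 count=1
After op 3 (write(2)): arr=[14 2 _ _ _] head=0 tail=2 count=2
After op 4 (read()): arr=[14 2 _ _ _] head=1 tail=2 count=1
After op 5 (read()): arr=[14 2 _ _ _] head=2 tail=2 count=0
After op 6 (write(4)): arr=[14 2 4 _ _] head=2 tail=3 count=1
After op 7 (write(16)): arr=[14 2 4 16 _] head=2 tail=4 count=2
After op 8 (read()): arr=[14 2 4 16 _] head=3 tail=4 count=1
After op 9 (write(20)): arr=[14 2 4 16 20] head=3 tail=0 count=2
After op 10 (read()): arr=[14 2 4 16 20] head=4 tail=0 count=1
After op 11 (peek()): arr=[14 2 4 16 20] head=4 tail=0 count=1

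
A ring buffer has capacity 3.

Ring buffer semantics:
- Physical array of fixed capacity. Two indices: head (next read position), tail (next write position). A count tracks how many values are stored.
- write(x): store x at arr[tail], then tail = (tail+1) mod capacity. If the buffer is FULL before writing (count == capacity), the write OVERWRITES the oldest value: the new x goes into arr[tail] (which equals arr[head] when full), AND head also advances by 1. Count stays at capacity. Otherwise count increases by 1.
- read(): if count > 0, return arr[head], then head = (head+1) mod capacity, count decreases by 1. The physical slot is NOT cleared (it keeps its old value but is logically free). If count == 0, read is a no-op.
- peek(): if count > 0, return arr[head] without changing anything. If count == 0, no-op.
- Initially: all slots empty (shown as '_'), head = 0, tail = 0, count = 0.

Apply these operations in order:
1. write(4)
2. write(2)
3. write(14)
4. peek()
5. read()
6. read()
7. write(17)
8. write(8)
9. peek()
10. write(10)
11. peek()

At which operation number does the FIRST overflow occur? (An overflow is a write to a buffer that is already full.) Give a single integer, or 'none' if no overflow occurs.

After op 1 (write(4)): arr=[4 _ _] head=0 tail=1 count=1
After op 2 (write(2)): arr=[4 2 _] head=0 tail=2 count=2
After op 3 (write(14)): arr=[4 2 14] head=0 tail=0 count=3
After op 4 (peek()): arr=[4 2 14] head=0 tail=0 count=3
After op 5 (read()): arr=[4 2 14] head=1 tail=0 count=2
After op 6 (read()): arr=[4 2 14] head=2 tail=0 count=1
After op 7 (write(17)): arr=[17 2 14] head=2 tail=1 count=2
After op 8 (write(8)): arr=[17 8 14] head=2 tail=2 count=3
After op 9 (peek()): arr=[17 8 14] head=2 tail=2 count=3
After op 10 (write(10)): arr=[17 8 10] head=0 tail=0 count=3
After op 11 (peek()): arr=[17 8 10] head=0 tail=0 count=3

Answer: 10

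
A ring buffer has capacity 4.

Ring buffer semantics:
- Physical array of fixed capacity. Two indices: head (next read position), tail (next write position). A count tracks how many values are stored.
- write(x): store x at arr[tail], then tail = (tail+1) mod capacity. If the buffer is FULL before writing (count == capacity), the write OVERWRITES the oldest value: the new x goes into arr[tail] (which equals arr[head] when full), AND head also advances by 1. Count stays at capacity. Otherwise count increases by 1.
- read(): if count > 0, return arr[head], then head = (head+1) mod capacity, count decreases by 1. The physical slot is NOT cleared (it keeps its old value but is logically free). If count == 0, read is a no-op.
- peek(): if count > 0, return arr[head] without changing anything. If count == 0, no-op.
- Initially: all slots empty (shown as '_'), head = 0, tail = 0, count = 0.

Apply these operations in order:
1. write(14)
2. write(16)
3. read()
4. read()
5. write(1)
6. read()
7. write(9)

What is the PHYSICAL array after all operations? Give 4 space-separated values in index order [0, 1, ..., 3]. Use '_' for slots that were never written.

Answer: 14 16 1 9

Derivation:
After op 1 (write(14)): arr=[14 _ _ _] head=0 tail=1 count=1
After op 2 (write(16)): arr=[14 16 _ _] head=0 tail=2 count=2
After op 3 (read()): arr=[14 16 _ _] head=1 tail=2 count=1
After op 4 (read()): arr=[14 16 _ _] head=2 tail=2 count=0
After op 5 (write(1)): arr=[14 16 1 _] head=2 tail=3 count=1
After op 6 (read()): arr=[14 16 1 _] head=3 tail=3 count=0
After op 7 (write(9)): arr=[14 16 1 9] head=3 tail=0 count=1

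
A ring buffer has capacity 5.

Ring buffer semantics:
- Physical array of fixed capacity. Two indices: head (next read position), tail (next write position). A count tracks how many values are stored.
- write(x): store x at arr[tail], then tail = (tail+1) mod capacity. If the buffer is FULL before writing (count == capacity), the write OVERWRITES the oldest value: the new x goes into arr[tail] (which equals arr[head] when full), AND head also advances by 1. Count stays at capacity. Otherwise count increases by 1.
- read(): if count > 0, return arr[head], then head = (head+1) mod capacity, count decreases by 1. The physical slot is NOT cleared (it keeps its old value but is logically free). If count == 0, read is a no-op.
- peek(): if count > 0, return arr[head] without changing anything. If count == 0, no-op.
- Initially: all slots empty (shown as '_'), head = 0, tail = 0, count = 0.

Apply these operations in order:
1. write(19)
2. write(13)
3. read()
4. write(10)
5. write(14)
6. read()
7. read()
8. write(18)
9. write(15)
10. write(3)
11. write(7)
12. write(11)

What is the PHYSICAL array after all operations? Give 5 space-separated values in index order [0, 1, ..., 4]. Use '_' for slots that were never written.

Answer: 15 3 7 11 18

Derivation:
After op 1 (write(19)): arr=[19 _ _ _ _] head=0 tail=1 count=1
After op 2 (write(13)): arr=[19 13 _ _ _] head=0 tail=2 count=2
After op 3 (read()): arr=[19 13 _ _ _] head=1 tail=2 count=1
After op 4 (write(10)): arr=[19 13 10 _ _] head=1 tail=3 count=2
After op 5 (write(14)): arr=[19 13 10 14 _] head=1 tail=4 count=3
After op 6 (read()): arr=[19 13 10 14 _] head=2 tail=4 count=2
After op 7 (read()): arr=[19 13 10 14 _] head=3 tail=4 count=1
After op 8 (write(18)): arr=[19 13 10 14 18] head=3 tail=0 count=2
After op 9 (write(15)): arr=[15 13 10 14 18] head=3 tail=1 count=3
After op 10 (write(3)): arr=[15 3 10 14 18] head=3 tail=2 count=4
After op 11 (write(7)): arr=[15 3 7 14 18] head=3 tail=3 count=5
After op 12 (write(11)): arr=[15 3 7 11 18] head=4 tail=4 count=5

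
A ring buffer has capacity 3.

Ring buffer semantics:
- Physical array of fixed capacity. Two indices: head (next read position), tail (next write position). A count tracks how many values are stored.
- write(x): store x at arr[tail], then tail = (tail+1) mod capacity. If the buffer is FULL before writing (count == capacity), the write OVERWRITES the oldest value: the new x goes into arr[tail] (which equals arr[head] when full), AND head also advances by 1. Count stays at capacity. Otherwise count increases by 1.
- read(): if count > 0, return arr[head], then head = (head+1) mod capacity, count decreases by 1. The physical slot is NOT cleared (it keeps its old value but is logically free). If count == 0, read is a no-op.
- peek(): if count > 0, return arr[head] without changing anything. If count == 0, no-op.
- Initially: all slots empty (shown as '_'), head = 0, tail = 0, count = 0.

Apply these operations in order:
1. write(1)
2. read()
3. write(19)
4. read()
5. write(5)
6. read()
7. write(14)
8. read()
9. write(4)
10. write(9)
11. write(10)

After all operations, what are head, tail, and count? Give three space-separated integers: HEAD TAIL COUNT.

After op 1 (write(1)): arr=[1 _ _] head=0 tail=1 count=1
After op 2 (read()): arr=[1 _ _] head=1 tail=1 count=0
After op 3 (write(19)): arr=[1 19 _] head=1 tail=2 count=1
After op 4 (read()): arr=[1 19 _] head=2 tail=2 count=0
After op 5 (write(5)): arr=[1 19 5] head=2 tail=0 count=1
After op 6 (read()): arr=[1 19 5] head=0 tail=0 count=0
After op 7 (write(14)): arr=[14 19 5] head=0 tail=1 count=1
After op 8 (read()): arr=[14 19 5] head=1 tail=1 count=0
After op 9 (write(4)): arr=[14 4 5] head=1 tail=2 count=1
After op 10 (write(9)): arr=[14 4 9] head=1 tail=0 count=2
After op 11 (write(10)): arr=[10 4 9] head=1 tail=1 count=3

Answer: 1 1 3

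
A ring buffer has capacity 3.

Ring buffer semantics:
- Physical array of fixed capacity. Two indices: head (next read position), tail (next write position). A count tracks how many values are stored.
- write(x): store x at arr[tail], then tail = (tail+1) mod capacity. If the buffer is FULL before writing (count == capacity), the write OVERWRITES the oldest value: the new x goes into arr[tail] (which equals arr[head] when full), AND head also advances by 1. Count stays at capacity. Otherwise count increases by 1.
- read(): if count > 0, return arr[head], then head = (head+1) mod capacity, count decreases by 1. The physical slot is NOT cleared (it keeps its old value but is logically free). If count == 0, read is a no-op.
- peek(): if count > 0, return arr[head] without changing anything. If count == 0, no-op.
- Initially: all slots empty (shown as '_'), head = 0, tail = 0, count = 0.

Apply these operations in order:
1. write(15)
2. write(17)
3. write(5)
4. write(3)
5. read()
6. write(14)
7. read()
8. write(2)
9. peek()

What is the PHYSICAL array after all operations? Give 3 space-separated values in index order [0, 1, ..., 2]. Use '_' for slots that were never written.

After op 1 (write(15)): arr=[15 _ _] head=0 tail=1 count=1
After op 2 (write(17)): arr=[15 17 _] head=0 tail=2 count=2
After op 3 (write(5)): arr=[15 17 5] head=0 tail=0 count=3
After op 4 (write(3)): arr=[3 17 5] head=1 tail=1 count=3
After op 5 (read()): arr=[3 17 5] head=2 tail=1 count=2
After op 6 (write(14)): arr=[3 14 5] head=2 tail=2 count=3
After op 7 (read()): arr=[3 14 5] head=0 tail=2 count=2
After op 8 (write(2)): arr=[3 14 2] head=0 tail=0 count=3
After op 9 (peek()): arr=[3 14 2] head=0 tail=0 count=3

Answer: 3 14 2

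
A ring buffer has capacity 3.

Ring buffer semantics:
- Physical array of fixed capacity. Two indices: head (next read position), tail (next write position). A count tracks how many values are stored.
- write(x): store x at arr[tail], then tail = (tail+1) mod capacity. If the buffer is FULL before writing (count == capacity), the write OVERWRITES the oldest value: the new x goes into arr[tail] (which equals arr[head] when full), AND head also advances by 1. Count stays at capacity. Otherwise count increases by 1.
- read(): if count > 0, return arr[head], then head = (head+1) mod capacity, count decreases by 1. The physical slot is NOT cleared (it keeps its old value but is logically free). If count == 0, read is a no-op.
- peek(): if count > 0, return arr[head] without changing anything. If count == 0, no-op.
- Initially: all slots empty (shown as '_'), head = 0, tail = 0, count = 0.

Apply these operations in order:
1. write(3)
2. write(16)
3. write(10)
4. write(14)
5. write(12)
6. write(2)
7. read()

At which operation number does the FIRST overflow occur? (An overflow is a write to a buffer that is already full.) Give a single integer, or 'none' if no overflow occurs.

Answer: 4

Derivation:
After op 1 (write(3)): arr=[3 _ _] head=0 tail=1 count=1
After op 2 (write(16)): arr=[3 16 _] head=0 tail=2 count=2
After op 3 (write(10)): arr=[3 16 10] head=0 tail=0 count=3
After op 4 (write(14)): arr=[14 16 10] head=1 tail=1 count=3
After op 5 (write(12)): arr=[14 12 10] head=2 tail=2 count=3
After op 6 (write(2)): arr=[14 12 2] head=0 tail=0 count=3
After op 7 (read()): arr=[14 12 2] head=1 tail=0 count=2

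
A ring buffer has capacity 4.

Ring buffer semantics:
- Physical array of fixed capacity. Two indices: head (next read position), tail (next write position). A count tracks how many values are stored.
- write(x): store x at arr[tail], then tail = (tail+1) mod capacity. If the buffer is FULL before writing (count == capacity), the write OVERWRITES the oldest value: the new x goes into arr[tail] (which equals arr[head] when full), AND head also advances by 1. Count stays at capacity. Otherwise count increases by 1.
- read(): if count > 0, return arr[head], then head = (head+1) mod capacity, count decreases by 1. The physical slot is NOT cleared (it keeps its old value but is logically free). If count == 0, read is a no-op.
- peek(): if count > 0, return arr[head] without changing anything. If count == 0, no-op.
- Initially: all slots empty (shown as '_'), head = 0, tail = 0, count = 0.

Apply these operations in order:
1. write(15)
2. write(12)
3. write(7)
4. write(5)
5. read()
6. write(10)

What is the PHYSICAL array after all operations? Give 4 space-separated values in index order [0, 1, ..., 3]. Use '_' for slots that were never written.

After op 1 (write(15)): arr=[15 _ _ _] head=0 tail=1 count=1
After op 2 (write(12)): arr=[15 12 _ _] head=0 tail=2 count=2
After op 3 (write(7)): arr=[15 12 7 _] head=0 tail=3 count=3
After op 4 (write(5)): arr=[15 12 7 5] head=0 tail=0 count=4
After op 5 (read()): arr=[15 12 7 5] head=1 tail=0 count=3
After op 6 (write(10)): arr=[10 12 7 5] head=1 tail=1 count=4

Answer: 10 12 7 5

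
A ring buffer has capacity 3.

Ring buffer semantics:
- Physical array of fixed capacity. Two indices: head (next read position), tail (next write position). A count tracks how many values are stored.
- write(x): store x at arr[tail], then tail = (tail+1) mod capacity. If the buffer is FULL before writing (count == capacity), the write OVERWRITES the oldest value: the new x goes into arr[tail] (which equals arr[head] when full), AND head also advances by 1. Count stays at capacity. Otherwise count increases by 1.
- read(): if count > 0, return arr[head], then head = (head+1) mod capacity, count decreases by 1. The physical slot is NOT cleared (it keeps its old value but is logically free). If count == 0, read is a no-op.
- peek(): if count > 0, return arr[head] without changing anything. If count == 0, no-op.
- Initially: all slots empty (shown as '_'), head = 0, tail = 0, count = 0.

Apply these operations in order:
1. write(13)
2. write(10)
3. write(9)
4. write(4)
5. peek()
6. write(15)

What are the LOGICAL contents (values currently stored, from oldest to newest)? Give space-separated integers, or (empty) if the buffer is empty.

Answer: 9 4 15

Derivation:
After op 1 (write(13)): arr=[13 _ _] head=0 tail=1 count=1
After op 2 (write(10)): arr=[13 10 _] head=0 tail=2 count=2
After op 3 (write(9)): arr=[13 10 9] head=0 tail=0 count=3
After op 4 (write(4)): arr=[4 10 9] head=1 tail=1 count=3
After op 5 (peek()): arr=[4 10 9] head=1 tail=1 count=3
After op 6 (write(15)): arr=[4 15 9] head=2 tail=2 count=3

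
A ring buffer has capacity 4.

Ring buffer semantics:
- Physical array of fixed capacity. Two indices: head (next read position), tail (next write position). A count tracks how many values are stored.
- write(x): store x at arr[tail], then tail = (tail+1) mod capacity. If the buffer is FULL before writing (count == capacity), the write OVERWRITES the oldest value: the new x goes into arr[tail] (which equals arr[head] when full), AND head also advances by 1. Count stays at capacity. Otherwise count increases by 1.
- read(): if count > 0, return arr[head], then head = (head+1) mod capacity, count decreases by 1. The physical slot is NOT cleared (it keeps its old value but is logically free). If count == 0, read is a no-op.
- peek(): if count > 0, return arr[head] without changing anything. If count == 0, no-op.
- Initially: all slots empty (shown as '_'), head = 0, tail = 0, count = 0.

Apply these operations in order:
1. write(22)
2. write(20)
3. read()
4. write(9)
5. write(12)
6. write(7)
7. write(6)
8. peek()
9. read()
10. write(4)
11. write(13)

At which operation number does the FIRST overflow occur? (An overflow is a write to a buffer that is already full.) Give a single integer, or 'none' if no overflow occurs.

After op 1 (write(22)): arr=[22 _ _ _] head=0 tail=1 count=1
After op 2 (write(20)): arr=[22 20 _ _] head=0 tail=2 count=2
After op 3 (read()): arr=[22 20 _ _] head=1 tail=2 count=1
After op 4 (write(9)): arr=[22 20 9 _] head=1 tail=3 count=2
After op 5 (write(12)): arr=[22 20 9 12] head=1 tail=0 count=3
After op 6 (write(7)): arr=[7 20 9 12] head=1 tail=1 count=4
After op 7 (write(6)): arr=[7 6 9 12] head=2 tail=2 count=4
After op 8 (peek()): arr=[7 6 9 12] head=2 tail=2 count=4
After op 9 (read()): arr=[7 6 9 12] head=3 tail=2 count=3
After op 10 (write(4)): arr=[7 6 4 12] head=3 tail=3 count=4
After op 11 (write(13)): arr=[7 6 4 13] head=0 tail=0 count=4

Answer: 7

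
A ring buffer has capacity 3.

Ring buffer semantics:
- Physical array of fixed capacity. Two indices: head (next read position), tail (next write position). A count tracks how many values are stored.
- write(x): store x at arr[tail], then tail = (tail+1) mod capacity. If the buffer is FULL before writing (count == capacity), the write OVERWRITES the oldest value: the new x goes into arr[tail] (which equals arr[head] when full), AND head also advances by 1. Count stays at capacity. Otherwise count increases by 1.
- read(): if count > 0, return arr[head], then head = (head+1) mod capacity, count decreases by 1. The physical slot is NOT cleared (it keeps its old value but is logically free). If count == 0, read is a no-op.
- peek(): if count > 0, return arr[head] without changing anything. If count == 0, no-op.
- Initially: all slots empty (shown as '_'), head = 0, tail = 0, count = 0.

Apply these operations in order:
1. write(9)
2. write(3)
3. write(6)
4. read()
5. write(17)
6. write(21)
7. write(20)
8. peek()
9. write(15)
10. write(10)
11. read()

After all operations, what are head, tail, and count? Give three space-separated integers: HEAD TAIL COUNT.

After op 1 (write(9)): arr=[9 _ _] head=0 tail=1 count=1
After op 2 (write(3)): arr=[9 3 _] head=0 tail=2 count=2
After op 3 (write(6)): arr=[9 3 6] head=0 tail=0 count=3
After op 4 (read()): arr=[9 3 6] head=1 tail=0 count=2
After op 5 (write(17)): arr=[17 3 6] head=1 tail=1 count=3
After op 6 (write(21)): arr=[17 21 6] head=2 tail=2 count=3
After op 7 (write(20)): arr=[17 21 20] head=0 tail=0 count=3
After op 8 (peek()): arr=[17 21 20] head=0 tail=0 count=3
After op 9 (write(15)): arr=[15 21 20] head=1 tail=1 count=3
After op 10 (write(10)): arr=[15 10 20] head=2 tail=2 count=3
After op 11 (read()): arr=[15 10 20] head=0 tail=2 count=2

Answer: 0 2 2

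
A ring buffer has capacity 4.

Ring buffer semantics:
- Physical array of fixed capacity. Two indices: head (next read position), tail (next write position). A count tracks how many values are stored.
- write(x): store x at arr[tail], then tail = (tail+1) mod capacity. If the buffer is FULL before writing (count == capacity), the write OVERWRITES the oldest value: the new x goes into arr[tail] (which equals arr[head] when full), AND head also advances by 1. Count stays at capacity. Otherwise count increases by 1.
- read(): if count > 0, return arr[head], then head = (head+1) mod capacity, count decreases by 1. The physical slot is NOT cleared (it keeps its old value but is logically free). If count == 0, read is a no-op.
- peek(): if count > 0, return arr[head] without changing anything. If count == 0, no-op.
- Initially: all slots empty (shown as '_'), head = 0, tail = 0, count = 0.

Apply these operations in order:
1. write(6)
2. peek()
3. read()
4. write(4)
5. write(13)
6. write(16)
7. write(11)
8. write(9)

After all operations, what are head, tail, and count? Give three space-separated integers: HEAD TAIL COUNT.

Answer: 2 2 4

Derivation:
After op 1 (write(6)): arr=[6 _ _ _] head=0 tail=1 count=1
After op 2 (peek()): arr=[6 _ _ _] head=0 tail=1 count=1
After op 3 (read()): arr=[6 _ _ _] head=1 tail=1 count=0
After op 4 (write(4)): arr=[6 4 _ _] head=1 tail=2 count=1
After op 5 (write(13)): arr=[6 4 13 _] head=1 tail=3 count=2
After op 6 (write(16)): arr=[6 4 13 16] head=1 tail=0 count=3
After op 7 (write(11)): arr=[11 4 13 16] head=1 tail=1 count=4
After op 8 (write(9)): arr=[11 9 13 16] head=2 tail=2 count=4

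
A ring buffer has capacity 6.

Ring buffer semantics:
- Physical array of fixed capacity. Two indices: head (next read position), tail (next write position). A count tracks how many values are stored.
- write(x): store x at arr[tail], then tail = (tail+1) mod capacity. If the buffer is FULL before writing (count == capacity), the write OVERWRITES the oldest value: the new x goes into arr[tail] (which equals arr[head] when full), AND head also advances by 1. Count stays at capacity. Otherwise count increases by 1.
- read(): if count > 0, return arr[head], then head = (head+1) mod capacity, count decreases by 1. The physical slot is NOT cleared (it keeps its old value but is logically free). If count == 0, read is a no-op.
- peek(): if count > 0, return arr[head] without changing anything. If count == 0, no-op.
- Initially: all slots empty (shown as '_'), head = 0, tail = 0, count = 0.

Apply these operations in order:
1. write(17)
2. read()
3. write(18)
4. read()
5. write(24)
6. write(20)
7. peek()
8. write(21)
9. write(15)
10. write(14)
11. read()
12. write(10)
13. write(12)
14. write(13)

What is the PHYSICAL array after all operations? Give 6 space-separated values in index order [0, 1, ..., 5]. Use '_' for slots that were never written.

Answer: 14 10 12 13 21 15

Derivation:
After op 1 (write(17)): arr=[17 _ _ _ _ _] head=0 tail=1 count=1
After op 2 (read()): arr=[17 _ _ _ _ _] head=1 tail=1 count=0
After op 3 (write(18)): arr=[17 18 _ _ _ _] head=1 tail=2 count=1
After op 4 (read()): arr=[17 18 _ _ _ _] head=2 tail=2 count=0
After op 5 (write(24)): arr=[17 18 24 _ _ _] head=2 tail=3 count=1
After op 6 (write(20)): arr=[17 18 24 20 _ _] head=2 tail=4 count=2
After op 7 (peek()): arr=[17 18 24 20 _ _] head=2 tail=4 count=2
After op 8 (write(21)): arr=[17 18 24 20 21 _] head=2 tail=5 count=3
After op 9 (write(15)): arr=[17 18 24 20 21 15] head=2 tail=0 count=4
After op 10 (write(14)): arr=[14 18 24 20 21 15] head=2 tail=1 count=5
After op 11 (read()): arr=[14 18 24 20 21 15] head=3 tail=1 count=4
After op 12 (write(10)): arr=[14 10 24 20 21 15] head=3 tail=2 count=5
After op 13 (write(12)): arr=[14 10 12 20 21 15] head=3 tail=3 count=6
After op 14 (write(13)): arr=[14 10 12 13 21 15] head=4 tail=4 count=6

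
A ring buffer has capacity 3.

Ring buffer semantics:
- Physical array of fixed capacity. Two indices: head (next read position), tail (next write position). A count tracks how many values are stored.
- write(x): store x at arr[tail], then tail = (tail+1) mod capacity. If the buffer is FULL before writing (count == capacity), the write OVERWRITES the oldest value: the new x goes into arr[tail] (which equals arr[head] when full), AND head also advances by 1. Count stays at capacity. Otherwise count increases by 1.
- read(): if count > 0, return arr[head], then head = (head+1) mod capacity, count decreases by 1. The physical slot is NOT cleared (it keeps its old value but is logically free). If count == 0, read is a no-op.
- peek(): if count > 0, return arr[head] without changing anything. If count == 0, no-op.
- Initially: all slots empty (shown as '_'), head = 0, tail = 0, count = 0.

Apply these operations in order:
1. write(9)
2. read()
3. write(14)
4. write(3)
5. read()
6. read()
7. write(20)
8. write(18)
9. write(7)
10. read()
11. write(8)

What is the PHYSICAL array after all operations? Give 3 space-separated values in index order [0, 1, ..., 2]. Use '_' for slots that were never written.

Answer: 8 18 7

Derivation:
After op 1 (write(9)): arr=[9 _ _] head=0 tail=1 count=1
After op 2 (read()): arr=[9 _ _] head=1 tail=1 count=0
After op 3 (write(14)): arr=[9 14 _] head=1 tail=2 count=1
After op 4 (write(3)): arr=[9 14 3] head=1 tail=0 count=2
After op 5 (read()): arr=[9 14 3] head=2 tail=0 count=1
After op 6 (read()): arr=[9 14 3] head=0 tail=0 count=0
After op 7 (write(20)): arr=[20 14 3] head=0 tail=1 count=1
After op 8 (write(18)): arr=[20 18 3] head=0 tail=2 count=2
After op 9 (write(7)): arr=[20 18 7] head=0 tail=0 count=3
After op 10 (read()): arr=[20 18 7] head=1 tail=0 count=2
After op 11 (write(8)): arr=[8 18 7] head=1 tail=1 count=3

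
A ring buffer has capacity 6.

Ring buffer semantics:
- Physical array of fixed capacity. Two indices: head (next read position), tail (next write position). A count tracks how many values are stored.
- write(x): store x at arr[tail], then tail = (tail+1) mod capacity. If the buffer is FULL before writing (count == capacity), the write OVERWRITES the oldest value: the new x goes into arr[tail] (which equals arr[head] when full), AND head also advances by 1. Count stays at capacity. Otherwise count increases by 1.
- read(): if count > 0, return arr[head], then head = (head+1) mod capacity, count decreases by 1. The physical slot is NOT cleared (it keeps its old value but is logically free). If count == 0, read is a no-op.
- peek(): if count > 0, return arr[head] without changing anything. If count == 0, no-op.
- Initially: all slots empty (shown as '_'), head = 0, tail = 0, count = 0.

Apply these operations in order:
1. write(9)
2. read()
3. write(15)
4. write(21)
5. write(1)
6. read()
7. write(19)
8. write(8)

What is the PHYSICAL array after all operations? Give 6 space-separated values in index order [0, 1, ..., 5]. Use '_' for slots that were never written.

Answer: 9 15 21 1 19 8

Derivation:
After op 1 (write(9)): arr=[9 _ _ _ _ _] head=0 tail=1 count=1
After op 2 (read()): arr=[9 _ _ _ _ _] head=1 tail=1 count=0
After op 3 (write(15)): arr=[9 15 _ _ _ _] head=1 tail=2 count=1
After op 4 (write(21)): arr=[9 15 21 _ _ _] head=1 tail=3 count=2
After op 5 (write(1)): arr=[9 15 21 1 _ _] head=1 tail=4 count=3
After op 6 (read()): arr=[9 15 21 1 _ _] head=2 tail=4 count=2
After op 7 (write(19)): arr=[9 15 21 1 19 _] head=2 tail=5 count=3
After op 8 (write(8)): arr=[9 15 21 1 19 8] head=2 tail=0 count=4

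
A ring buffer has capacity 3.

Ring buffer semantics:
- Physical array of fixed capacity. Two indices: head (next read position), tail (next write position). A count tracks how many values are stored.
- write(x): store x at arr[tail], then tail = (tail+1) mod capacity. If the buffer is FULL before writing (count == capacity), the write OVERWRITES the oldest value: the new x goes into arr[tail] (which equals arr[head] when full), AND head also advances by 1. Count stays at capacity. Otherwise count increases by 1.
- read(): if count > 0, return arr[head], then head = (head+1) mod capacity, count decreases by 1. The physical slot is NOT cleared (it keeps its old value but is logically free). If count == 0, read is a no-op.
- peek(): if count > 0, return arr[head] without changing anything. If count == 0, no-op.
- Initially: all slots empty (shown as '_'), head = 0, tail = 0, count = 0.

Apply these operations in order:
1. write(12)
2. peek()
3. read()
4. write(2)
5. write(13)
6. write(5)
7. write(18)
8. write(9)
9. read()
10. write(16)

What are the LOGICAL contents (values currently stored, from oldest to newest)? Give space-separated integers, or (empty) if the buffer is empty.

After op 1 (write(12)): arr=[12 _ _] head=0 tail=1 count=1
After op 2 (peek()): arr=[12 _ _] head=0 tail=1 count=1
After op 3 (read()): arr=[12 _ _] head=1 tail=1 count=0
After op 4 (write(2)): arr=[12 2 _] head=1 tail=2 count=1
After op 5 (write(13)): arr=[12 2 13] head=1 tail=0 count=2
After op 6 (write(5)): arr=[5 2 13] head=1 tail=1 count=3
After op 7 (write(18)): arr=[5 18 13] head=2 tail=2 count=3
After op 8 (write(9)): arr=[5 18 9] head=0 tail=0 count=3
After op 9 (read()): arr=[5 18 9] head=1 tail=0 count=2
After op 10 (write(16)): arr=[16 18 9] head=1 tail=1 count=3

Answer: 18 9 16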